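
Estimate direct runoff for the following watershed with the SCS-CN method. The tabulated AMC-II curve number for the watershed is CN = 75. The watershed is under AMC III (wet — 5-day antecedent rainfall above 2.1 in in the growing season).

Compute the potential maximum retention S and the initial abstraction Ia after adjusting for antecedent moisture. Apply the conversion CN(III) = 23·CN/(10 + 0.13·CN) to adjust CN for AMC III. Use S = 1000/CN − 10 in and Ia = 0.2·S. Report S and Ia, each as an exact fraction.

S = 100/69 in ≈ 1.449 in; Ia = 20/69 in ≈ 0.290 in

Adjust CN=75 to AMC III: 23·75/(10 + 0.13·75) → 1725 ÷ (79/4) = 6900/79 ≈ 87.342
Retention S: 1000/CN − 10 with CN=87.342 → S = 100/69 ≈ 1.449 in
Ia = 0.2·(100/69) = 20/69 in ≈ 0.290 in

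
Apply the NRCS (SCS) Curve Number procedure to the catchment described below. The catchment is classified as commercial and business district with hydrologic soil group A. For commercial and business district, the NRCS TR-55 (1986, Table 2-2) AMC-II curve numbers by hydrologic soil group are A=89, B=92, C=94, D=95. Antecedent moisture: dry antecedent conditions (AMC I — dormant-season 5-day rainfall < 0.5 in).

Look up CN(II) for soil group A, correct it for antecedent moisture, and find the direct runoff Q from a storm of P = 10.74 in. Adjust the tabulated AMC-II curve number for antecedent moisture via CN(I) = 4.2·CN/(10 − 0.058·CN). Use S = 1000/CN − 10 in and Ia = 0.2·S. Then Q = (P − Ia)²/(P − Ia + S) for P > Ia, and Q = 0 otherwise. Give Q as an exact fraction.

NRCS table: commercial and business district, soil group A → CN(II) = 89
Dry (AMC I): CN(I) = 4.2·89/(10 − 0.058·89) = (1869/5)/(2419/500) = 186900/2419 ≈ 77.263
Retention S: 1000/CN − 10 with CN=77.263 → S = 5500/1869 ≈ 2.943 in
Ia = 0.2S: 0.2·2.943 = 0.589 in (exactly 1100/1869)
Since P=10.740 > Ia=0.589: effective rainfall P−Ia = 948653/93450 in
Runoff Q = (P−Ia)²/(P−Ia+S) = (10.151)²/(10.151+2.943) = 899942514409/114350372850 ≈ 7.870 in

Q = 899942514409/114350372850 in ≈ 7.870 in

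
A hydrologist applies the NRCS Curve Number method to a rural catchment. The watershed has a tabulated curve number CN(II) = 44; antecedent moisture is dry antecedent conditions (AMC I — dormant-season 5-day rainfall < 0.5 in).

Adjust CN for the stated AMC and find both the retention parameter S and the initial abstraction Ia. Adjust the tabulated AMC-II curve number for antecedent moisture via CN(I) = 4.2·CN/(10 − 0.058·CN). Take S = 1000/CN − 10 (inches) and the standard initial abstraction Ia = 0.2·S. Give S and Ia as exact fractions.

S = 1000/33 in ≈ 30.303 in; Ia = 200/33 in ≈ 6.061 in

Dry (AMC I): CN(I) = 4.2·44/(10 − 0.058·44) = (924/5)/(931/125) = 3300/133 ≈ 24.812
Max retention: S = 1000/(3300/133) − 10 = 1000/33 in (≈ 30.303 in)
Ia = 0.2·(1000/33) = 200/33 in ≈ 6.061 in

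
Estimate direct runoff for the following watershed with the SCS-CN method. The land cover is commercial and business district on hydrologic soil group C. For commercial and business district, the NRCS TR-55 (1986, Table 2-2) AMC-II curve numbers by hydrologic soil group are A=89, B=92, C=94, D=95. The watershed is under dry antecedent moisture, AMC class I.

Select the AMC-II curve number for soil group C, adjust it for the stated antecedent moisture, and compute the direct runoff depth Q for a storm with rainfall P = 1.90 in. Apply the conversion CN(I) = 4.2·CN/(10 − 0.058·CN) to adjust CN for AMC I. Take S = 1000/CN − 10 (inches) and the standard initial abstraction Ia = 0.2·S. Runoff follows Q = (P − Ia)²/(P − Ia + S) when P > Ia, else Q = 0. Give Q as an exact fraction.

NRCS table: commercial and business district, soil group C → CN(II) = 94
CN(I) from CN(II)=94: (4.2·94)/(10 − 0.058·94) = 32900/379 ≈ 86.807
Retention S: 1000/CN − 10 with CN=86.807 → S = 500/329 ≈ 1.520 in
Initial abstraction Ia = S/5 = (500/329)/5 = 100/329 ≈ 0.304 in
Since P=1.900 > Ia=0.304: effective rainfall P−Ia = 5251/3290 in
Q = (5251/3290)²/((5251/3290) + 500/329) = (27573001/10824100)/(10251/3290) = 27573001/33725790 in ≈ 0.818 in

Q = 27573001/33725790 in ≈ 0.818 in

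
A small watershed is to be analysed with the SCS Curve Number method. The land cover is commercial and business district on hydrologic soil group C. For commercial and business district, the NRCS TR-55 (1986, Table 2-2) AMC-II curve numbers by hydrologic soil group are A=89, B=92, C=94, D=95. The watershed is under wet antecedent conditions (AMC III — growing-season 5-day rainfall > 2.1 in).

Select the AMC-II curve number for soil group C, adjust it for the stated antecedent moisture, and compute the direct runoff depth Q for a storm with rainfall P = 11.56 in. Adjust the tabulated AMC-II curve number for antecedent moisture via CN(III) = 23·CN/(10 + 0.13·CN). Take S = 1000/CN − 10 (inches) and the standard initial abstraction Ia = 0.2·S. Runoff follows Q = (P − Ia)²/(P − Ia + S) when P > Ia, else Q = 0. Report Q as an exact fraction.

Q = 96664406281/8605003225 in ≈ 11.234 in

NRCS table: commercial and business district, soil group C → CN(II) = 94
Adjust CN=94 to AMC III: 23·94/(10 + 0.13·94) → 2162 ÷ (1111/50) = 108100/1111 ≈ 97.300
Max retention: S = 1000/(108100/1111) − 10 = 300/1081 in (≈ 0.278 in)
Ia = 0.2·(300/1081) = 60/1081 in ≈ 0.056 in
Excess rainfall: 11.560 − 0.056 = 11.504 in; P > Ia so Q > 0
Q = (310909/27025)²/((310909/27025) + 300/1081) = (96664406281/730350625)/(318409/27025) = 96664406281/8605003225 in ≈ 11.234 in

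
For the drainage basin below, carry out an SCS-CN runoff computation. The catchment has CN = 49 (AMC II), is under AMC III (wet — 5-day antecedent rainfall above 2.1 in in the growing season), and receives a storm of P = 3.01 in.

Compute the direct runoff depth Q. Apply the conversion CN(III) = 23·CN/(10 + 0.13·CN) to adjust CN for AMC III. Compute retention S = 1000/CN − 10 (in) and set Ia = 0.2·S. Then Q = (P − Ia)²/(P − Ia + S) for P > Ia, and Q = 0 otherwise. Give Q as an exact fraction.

Wet (AMC III): CN(III) = 23·49/(10 + 0.13·49) = 1127/(1637/100) = 112700/1637 ≈ 68.845
Retention S: 1000/CN − 10 with CN=68.845 → S = 5100/1127 ≈ 4.525 in
Ia = 0.2·(5100/1127) = 1020/1127 in ≈ 0.905 in
Since P=3.010 > Ia=0.905: effective rainfall P−Ia = 237227/112700 in
Runoff Q = (P−Ia)²/(P−Ia+S) = (2.105)²/(2.105+4.525) = 56276649529/84212482900 ≈ 0.668 in

Q = 56276649529/84212482900 in ≈ 0.668 in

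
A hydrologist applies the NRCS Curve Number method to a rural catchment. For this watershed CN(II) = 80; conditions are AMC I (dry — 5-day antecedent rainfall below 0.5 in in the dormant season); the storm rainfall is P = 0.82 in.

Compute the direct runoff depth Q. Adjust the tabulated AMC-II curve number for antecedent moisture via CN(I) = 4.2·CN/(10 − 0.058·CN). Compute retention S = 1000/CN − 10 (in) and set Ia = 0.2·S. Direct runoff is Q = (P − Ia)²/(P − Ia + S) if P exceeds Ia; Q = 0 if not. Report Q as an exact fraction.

Q = 0 in ≈ 0.000 in

CN(I) from CN(II)=80: (4.2·80)/(10 − 0.058·80) = 4200/67 ≈ 62.687
Retention S: 1000/CN − 10 with CN=62.687 → S = 125/21 ≈ 5.952 in
Ia = 0.2S: 0.2·5.952 = 1.190 in (exactly 25/21)
P = 0.820 ≤ Ia = 1.190 in: entire storm abstracted, Q = 0.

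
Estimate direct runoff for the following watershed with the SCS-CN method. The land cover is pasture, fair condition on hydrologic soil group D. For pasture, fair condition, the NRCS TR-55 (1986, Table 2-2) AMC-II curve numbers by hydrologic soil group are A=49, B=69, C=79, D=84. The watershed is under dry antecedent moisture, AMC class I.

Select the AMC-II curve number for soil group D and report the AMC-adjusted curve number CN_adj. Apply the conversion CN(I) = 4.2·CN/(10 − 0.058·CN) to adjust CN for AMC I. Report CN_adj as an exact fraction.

CN_adj = 44100/641 ≈ 68.799

NRCS table: pasture, fair condition, soil group D → CN(II) = 84
Dry (AMC I): CN(I) = 4.2·84/(10 − 0.058·84) = (1764/5)/(641/125) = 44100/641 ≈ 68.799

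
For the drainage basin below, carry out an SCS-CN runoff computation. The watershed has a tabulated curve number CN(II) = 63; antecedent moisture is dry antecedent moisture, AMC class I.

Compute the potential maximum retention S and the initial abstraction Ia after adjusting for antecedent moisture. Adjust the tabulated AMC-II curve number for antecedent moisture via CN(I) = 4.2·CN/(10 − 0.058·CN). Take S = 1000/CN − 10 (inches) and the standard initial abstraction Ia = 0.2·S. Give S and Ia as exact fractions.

S = 18500/1323 in ≈ 13.983 in; Ia = 3700/1323 in ≈ 2.797 in

Adjust CN=63 to AMC I: 4.2·63/(10 − 0.058·63) → (1323/5) ÷ (3173/500) = 132300/3173 ≈ 41.696
Retention S: 1000/CN − 10 with CN=41.696 → S = 18500/1323 ≈ 13.983 in
Ia = 0.2S: 0.2·13.983 = 2.797 in (exactly 3700/1323)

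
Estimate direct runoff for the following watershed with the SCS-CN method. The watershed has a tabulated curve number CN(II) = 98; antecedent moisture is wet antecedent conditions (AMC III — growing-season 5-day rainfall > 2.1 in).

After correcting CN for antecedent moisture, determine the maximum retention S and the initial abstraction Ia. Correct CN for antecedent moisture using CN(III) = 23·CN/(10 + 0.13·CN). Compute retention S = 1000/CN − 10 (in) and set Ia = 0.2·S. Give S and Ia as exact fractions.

Wet (AMC III): CN(III) = 23·98/(10 + 0.13·98) = 2254/(1137/50) = 112700/1137 ≈ 99.120
S = 1000/(112700/1137) − 10 = 100/1127 in ≈ 0.089 in
Initial abstraction Ia = S/5 = (100/1127)/5 = 20/1127 ≈ 0.018 in

S = 100/1127 in ≈ 0.089 in; Ia = 20/1127 in ≈ 0.018 in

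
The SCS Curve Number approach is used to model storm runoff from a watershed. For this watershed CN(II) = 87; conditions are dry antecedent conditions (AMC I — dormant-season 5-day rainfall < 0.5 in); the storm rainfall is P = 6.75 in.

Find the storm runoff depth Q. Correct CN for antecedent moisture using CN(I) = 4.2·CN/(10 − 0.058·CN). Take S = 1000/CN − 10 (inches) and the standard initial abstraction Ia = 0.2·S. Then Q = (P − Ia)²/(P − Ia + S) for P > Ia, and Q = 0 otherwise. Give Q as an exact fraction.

Q = 1947368641/512502732 in ≈ 3.800 in

Dry (AMC I): CN(I) = 4.2·87/(10 − 0.058·87) = (1827/5)/(2477/500) = 182700/2477 ≈ 73.759
S = 1000/(182700/2477) − 10 = 6500/1827 in ≈ 3.558 in
Ia = 0.2S: 0.2·3.558 = 0.712 in (exactly 1300/1827)
Excess rainfall: 6.750 − 0.712 = 6.038 in; P > Ia so Q > 0
Runoff Q = (P−Ia)²/(P−Ia+S) = (6.038)²/(6.038+3.558) = 1947368641/512502732 ≈ 3.800 in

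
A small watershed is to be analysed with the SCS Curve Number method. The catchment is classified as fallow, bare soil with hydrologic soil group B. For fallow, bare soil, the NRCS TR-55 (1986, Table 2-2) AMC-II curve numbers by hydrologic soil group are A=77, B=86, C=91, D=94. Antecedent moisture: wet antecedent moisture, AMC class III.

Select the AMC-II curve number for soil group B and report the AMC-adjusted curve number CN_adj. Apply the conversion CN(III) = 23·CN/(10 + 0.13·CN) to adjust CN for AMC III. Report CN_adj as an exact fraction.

CN_adj = 98900/1059 ≈ 93.390

NRCS table: fallow, bare soil, soil group B → CN(II) = 86
Adjust CN=86 to AMC III: 23·86/(10 + 0.13·86) → 1978 ÷ (1059/50) = 98900/1059 ≈ 93.390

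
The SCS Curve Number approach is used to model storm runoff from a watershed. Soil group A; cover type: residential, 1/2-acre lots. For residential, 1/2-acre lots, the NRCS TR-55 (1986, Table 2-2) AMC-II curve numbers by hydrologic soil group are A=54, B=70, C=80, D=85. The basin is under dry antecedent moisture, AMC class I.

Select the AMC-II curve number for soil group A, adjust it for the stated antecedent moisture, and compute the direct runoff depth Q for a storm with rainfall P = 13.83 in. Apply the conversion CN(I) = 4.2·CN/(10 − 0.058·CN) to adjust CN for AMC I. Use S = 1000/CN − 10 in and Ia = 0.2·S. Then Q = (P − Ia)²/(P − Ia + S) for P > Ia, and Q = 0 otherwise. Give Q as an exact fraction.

NRCS table: residential, 1/2-acre lots, soil group A → CN(II) = 54
Dry (AMC I): CN(I) = 4.2·54/(10 − 0.058·54) = (1134/5)/(1717/250) = 56700/1717 ≈ 33.023
Retention S: 1000/CN − 10 with CN=33.023 → S = 11500/567 ≈ 20.282 in
Initial abstraction Ia = S/5 = (11500/567)/5 = 2300/567 ≈ 4.056 in
Excess rainfall: 13.830 − 4.056 = 9.774 in; P > Ia so Q > 0
Q: (554161/56700)² ÷ (1704161/56700) = 307094413921/96625928700 in (≈ 3.178 in)

Q = 307094413921/96625928700 in ≈ 3.178 in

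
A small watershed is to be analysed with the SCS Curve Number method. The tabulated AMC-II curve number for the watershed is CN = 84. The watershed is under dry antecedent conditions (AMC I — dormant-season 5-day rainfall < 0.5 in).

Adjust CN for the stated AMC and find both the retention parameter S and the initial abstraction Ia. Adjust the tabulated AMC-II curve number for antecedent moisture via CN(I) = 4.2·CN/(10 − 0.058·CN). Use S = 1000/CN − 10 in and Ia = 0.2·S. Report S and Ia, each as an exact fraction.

CN(I) from CN(II)=84: (4.2·84)/(10 − 0.058·84) = 44100/641 ≈ 68.799
Max retention: S = 1000/(44100/641) − 10 = 2000/441 in (≈ 4.535 in)
Ia = 0.2S: 0.2·4.535 = 0.907 in (exactly 400/441)

S = 2000/441 in ≈ 4.535 in; Ia = 400/441 in ≈ 0.907 in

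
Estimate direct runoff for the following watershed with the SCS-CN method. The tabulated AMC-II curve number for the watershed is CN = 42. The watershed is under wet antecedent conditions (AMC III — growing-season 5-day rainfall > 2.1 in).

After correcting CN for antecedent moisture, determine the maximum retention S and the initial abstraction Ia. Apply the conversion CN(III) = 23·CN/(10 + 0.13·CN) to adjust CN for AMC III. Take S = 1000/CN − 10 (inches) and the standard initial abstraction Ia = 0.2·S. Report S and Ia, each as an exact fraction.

S = 2900/483 in ≈ 6.004 in; Ia = 580/483 in ≈ 1.201 in

Adjust CN=42 to AMC III: 23·42/(10 + 0.13·42) → 966 ÷ (773/50) = 48300/773 ≈ 62.484
Retention S: 1000/CN − 10 with CN=62.484 → S = 2900/483 ≈ 6.004 in
Initial abstraction Ia = S/5 = (2900/483)/5 = 580/483 ≈ 1.201 in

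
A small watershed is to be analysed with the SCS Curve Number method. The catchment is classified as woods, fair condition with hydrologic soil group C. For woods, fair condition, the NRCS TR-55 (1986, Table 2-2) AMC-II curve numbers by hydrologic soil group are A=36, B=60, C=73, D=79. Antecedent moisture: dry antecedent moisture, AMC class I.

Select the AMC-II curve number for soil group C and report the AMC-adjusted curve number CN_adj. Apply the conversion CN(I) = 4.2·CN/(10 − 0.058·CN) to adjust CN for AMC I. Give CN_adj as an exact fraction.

NRCS table: woods, fair condition, soil group C → CN(II) = 73
Adjust CN=73 to AMC I: 4.2·73/(10 − 0.058·73) → (1533/5) ÷ (2883/500) = 51100/961 ≈ 53.174

CN_adj = 51100/961 ≈ 53.174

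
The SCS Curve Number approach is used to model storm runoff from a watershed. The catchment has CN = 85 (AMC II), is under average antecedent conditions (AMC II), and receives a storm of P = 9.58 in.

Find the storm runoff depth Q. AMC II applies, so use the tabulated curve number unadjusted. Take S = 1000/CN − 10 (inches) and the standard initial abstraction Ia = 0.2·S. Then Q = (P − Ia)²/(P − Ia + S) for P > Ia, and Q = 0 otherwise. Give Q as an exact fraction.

CN(II) = 85; AMC II needs no correction.
S = 1000/85 − 10 = 30/17 in ≈ 1.765 in
Ia = 0.2S: 0.2·1.765 = 0.353 in (exactly 6/17)
P − Ia = 9.580 − 0.353 = 7843/850 ≈ 9.227 in (> 0, runoff occurs)
Runoff Q = (P−Ia)²/(P−Ia+S) = (9.227)²/(9.227+1.765) = 61512649/7941550 ≈ 7.746 in

Q = 61512649/7941550 in ≈ 7.746 in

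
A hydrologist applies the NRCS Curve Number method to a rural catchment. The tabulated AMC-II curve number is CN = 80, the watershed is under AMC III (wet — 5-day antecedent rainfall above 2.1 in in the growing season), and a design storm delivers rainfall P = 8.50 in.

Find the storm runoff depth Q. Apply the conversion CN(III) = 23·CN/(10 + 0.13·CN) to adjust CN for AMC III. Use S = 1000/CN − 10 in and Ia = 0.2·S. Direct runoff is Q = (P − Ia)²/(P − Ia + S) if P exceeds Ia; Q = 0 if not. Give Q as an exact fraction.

Wet (AMC III): CN(III) = 23·80/(10 + 0.13·80) = 1840/(102/5) = 4600/51 ≈ 90.196
Max retention: S = 1000/(4600/51) − 10 = 25/23 in (≈ 1.087 in)
Initial abstraction Ia = S/5 = (25/23)/5 = 5/23 ≈ 0.217 in
P − Ia = 8.500 − 0.217 = 381/46 ≈ 8.283 in (> 0, runoff occurs)
Q = (381/46)²/((381/46) + 25/23) = (145161/2116)/(431/46) = 145161/19826 in ≈ 7.322 in

Q = 145161/19826 in ≈ 7.322 in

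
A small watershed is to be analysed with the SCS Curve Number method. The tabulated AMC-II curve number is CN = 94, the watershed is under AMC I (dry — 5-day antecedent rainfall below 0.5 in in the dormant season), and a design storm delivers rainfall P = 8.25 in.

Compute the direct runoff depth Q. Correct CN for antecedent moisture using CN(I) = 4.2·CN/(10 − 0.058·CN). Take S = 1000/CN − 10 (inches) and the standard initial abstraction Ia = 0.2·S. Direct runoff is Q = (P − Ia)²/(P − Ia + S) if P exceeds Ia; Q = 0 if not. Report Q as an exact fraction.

Dry (AMC I): CN(I) = 4.2·94/(10 − 0.058·94) = (1974/5)/(1137/250) = 32900/379 ≈ 86.807
S = 1000/(32900/379) − 10 = 500/329 in ≈ 1.520 in
Ia = 0.2·(500/329) = 100/329 in ≈ 0.304 in
P − Ia = 8.250 − 0.304 = 10457/1316 ≈ 7.946 in (> 0, runoff occurs)
Q: (10457/1316)² ÷ (12457/1316) = 109348849/16393412 in (≈ 6.670 in)

Q = 109348849/16393412 in ≈ 6.670 in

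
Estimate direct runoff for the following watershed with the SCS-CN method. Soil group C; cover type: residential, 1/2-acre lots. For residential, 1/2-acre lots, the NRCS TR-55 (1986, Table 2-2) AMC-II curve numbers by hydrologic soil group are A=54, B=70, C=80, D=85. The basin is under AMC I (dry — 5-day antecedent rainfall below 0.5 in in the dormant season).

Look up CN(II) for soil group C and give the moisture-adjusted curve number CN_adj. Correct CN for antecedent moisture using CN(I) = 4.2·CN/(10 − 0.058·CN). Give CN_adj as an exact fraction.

CN_adj = 4200/67 ≈ 62.687

NRCS table: residential, 1/2-acre lots, soil group C → CN(II) = 80
CN(I) from CN(II)=80: (4.2·80)/(10 − 0.058·80) = 4200/67 ≈ 62.687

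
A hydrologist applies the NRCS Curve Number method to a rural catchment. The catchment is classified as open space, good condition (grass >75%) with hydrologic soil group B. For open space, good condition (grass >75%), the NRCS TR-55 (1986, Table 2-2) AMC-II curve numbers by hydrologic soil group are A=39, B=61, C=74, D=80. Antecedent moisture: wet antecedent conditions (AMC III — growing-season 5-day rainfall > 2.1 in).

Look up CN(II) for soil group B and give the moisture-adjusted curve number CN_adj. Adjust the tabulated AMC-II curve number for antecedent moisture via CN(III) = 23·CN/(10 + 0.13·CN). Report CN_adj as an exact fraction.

CN_adj = 140300/1793 ≈ 78.249

NRCS table: open space, good condition (grass >75%), soil group B → CN(II) = 61
CN(III) from CN(II)=61: (23·61)/(10 + 0.13·61) = 140300/1793 ≈ 78.249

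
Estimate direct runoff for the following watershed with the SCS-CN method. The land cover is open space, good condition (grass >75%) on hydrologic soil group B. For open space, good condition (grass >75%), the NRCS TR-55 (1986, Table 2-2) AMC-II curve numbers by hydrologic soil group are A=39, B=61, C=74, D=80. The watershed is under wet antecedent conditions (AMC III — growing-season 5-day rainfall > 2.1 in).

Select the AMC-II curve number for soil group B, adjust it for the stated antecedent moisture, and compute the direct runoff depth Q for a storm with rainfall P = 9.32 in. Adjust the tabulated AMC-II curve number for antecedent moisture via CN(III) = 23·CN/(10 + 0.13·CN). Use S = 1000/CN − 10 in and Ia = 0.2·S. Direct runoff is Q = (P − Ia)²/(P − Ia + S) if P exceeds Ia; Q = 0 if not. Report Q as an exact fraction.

Q = 94494145201/14201832425 in ≈ 6.654 in

NRCS table: open space, good condition (grass >75%), soil group B → CN(II) = 61
Wet (AMC III): CN(III) = 23·61/(10 + 0.13·61) = 1403/(1793/100) = 140300/1793 ≈ 78.249
Max retention: S = 1000/(140300/1793) − 10 = 3900/1403 in (≈ 2.780 in)
Ia = 0.2·(3900/1403) = 780/1403 in ≈ 0.556 in
P − Ia = 9.320 − 0.556 = 307399/35075 ≈ 8.764 in (> 0, runoff occurs)
Q = (307399/35075)²/((307399/35075) + 3900/1403) = (94494145201/1230255625)/(404899/35075) = 94494145201/14201832425 in ≈ 6.654 in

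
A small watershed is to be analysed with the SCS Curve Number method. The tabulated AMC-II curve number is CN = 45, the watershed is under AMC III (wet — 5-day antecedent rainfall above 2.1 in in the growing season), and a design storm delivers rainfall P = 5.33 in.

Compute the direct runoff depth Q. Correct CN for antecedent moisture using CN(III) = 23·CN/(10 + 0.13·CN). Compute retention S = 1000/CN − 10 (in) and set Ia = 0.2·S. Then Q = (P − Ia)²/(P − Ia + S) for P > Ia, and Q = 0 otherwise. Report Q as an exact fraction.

Adjust CN=45 to AMC III: 23·45/(10 + 0.13·45) → 1035 ÷ (317/20) = 20700/317 ≈ 65.300
Max retention: S = 1000/(20700/317) − 10 = 1100/207 in (≈ 5.314 in)
Ia = 0.2·(1100/207) = 220/207 in ≈ 1.063 in
P − Ia = 5.330 − 1.063 = 88331/20700 ≈ 4.267 in (> 0, runoff occurs)
Runoff Q = (P−Ia)²/(P−Ia+S) = (4.267)²/(4.267+5.314) = 7802365561/4105451700 ≈ 1.900 in

Q = 7802365561/4105451700 in ≈ 1.900 in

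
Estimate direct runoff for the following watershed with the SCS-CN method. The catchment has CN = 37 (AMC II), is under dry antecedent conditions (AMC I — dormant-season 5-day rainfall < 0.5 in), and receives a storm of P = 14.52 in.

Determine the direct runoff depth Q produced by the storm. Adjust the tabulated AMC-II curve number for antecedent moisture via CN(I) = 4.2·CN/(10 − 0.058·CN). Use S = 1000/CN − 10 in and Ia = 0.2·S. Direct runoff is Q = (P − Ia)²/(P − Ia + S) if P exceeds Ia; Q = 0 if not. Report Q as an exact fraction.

Adjust CN=37 to AMC I: 4.2·37/(10 − 0.058·37) → (777/5) ÷ (3927/500) = 3700/187 ≈ 19.786
Retention S: 1000/CN − 10 with CN=19.786 → S = 1500/37 ≈ 40.541 in
Ia = 0.2·(1500/37) = 300/37 in ≈ 8.108 in
P − Ia = 14.520 − 8.108 = 5931/925 ≈ 6.412 in (> 0, runoff occurs)
Runoff Q = (P−Ia)²/(P−Ia+S) = (6.412)²/(6.412+40.541) = 11725587/13391225 ≈ 0.876 in

Q = 11725587/13391225 in ≈ 0.876 in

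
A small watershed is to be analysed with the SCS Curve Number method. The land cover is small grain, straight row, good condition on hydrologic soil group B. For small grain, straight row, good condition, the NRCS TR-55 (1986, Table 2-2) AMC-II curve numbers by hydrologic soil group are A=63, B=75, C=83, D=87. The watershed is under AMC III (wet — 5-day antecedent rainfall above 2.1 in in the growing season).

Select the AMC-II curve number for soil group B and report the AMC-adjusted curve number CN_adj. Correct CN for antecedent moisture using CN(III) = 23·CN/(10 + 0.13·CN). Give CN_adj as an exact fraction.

CN_adj = 6900/79 ≈ 87.342

NRCS table: small grain, straight row, good condition, soil group B → CN(II) = 75
CN(III) from CN(II)=75: (23·75)/(10 + 0.13·75) = 6900/79 ≈ 87.342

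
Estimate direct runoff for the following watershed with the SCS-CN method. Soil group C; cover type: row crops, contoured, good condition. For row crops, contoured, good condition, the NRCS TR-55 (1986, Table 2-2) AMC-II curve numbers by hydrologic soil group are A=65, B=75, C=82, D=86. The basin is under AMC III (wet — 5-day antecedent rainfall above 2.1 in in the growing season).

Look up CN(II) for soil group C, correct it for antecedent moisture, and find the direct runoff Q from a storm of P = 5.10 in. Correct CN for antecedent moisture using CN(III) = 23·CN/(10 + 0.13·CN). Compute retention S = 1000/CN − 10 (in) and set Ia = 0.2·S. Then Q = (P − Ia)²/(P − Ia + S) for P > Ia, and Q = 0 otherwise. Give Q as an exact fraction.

Q = 714347283/173804330 in ≈ 4.110 in

NRCS table: row crops, contoured, good condition, soil group C → CN(II) = 82
Adjust CN=82 to AMC III: 23·82/(10 + 0.13·82) → 1886 ÷ (1033/50) = 94300/1033 ≈ 91.288
Max retention: S = 1000/(94300/1033) − 10 = 900/943 in (≈ 0.954 in)
Ia = 0.2·(900/943) = 180/943 in ≈ 0.191 in
P − Ia = 5.100 − 0.191 = 46293/9430 ≈ 4.909 in (> 0, runoff occurs)
Q: (46293/9430)² ÷ (55293/9430) = 714347283/173804330 in (≈ 4.110 in)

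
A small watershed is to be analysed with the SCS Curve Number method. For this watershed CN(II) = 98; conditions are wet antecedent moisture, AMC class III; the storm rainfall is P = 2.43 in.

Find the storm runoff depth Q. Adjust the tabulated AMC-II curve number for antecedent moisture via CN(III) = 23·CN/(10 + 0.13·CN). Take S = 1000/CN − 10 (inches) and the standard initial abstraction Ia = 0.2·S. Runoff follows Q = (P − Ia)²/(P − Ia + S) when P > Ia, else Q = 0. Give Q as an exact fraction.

Q = 73908403321/31765734700 in ≈ 2.327 in

Adjust CN=98 to AMC III: 23·98/(10 + 0.13·98) → 2254 ÷ (1137/50) = 112700/1137 ≈ 99.120
Max retention: S = 1000/(112700/1137) − 10 = 100/1127 in (≈ 0.089 in)
Initial abstraction Ia = S/5 = (100/1127)/5 = 20/1127 ≈ 0.018 in
Excess rainfall: 2.430 − 0.018 = 2.412 in; P > Ia so Q > 0
Q = (271861/112700)²/((271861/112700) + 100/1127) = (73908403321/12701290000)/(281861/112700) = 73908403321/31765734700 in ≈ 2.327 in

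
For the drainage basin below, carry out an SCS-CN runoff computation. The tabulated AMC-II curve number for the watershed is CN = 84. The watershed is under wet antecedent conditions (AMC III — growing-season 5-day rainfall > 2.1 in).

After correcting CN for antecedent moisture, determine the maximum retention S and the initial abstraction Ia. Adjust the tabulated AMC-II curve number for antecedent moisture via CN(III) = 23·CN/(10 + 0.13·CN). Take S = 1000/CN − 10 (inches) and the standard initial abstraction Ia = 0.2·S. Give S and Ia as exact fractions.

CN(III) from CN(II)=84: (23·84)/(10 + 0.13·84) = 48300/523 ≈ 92.352
S = 1000/(48300/523) − 10 = 400/483 in ≈ 0.828 in
Initial abstraction Ia = S/5 = (400/483)/5 = 80/483 ≈ 0.166 in

S = 400/483 in ≈ 0.828 in; Ia = 80/483 in ≈ 0.166 in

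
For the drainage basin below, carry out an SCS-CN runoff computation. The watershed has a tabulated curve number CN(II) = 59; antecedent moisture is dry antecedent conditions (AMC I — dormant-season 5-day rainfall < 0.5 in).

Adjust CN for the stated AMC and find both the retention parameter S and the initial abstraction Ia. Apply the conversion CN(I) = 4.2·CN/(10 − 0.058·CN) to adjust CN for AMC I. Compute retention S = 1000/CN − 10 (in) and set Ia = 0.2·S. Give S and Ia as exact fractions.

S = 20500/1239 in ≈ 16.546 in; Ia = 4100/1239 in ≈ 3.309 in

CN(I) from CN(II)=59: (4.2·59)/(10 − 0.058·59) = 123900/3289 ≈ 37.671
Retention S: 1000/CN − 10 with CN=37.671 → S = 20500/1239 ≈ 16.546 in
Initial abstraction Ia = S/5 = (20500/1239)/5 = 4100/1239 ≈ 3.309 in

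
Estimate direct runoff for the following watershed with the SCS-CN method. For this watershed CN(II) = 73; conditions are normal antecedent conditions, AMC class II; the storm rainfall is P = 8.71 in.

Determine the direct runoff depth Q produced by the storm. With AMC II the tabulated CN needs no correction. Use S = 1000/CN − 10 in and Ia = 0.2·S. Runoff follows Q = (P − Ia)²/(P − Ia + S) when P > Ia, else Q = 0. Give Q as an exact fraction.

AMC II — tabulated CN = 73 applies directly.
Max retention: S = 1000/73 − 10 = 270/73 in (≈ 3.699 in)
Initial abstraction Ia = S/5 = (270/73)/5 = 54/73 ≈ 0.740 in
Excess rainfall: 8.710 − 0.740 = 7.970 in; P > Ia so Q > 0
Runoff Q = (P−Ia)²/(P−Ia+S) = (7.970)²/(7.970+3.699) = 3385261489/621835900 ≈ 5.444 in

Q = 3385261489/621835900 in ≈ 5.444 in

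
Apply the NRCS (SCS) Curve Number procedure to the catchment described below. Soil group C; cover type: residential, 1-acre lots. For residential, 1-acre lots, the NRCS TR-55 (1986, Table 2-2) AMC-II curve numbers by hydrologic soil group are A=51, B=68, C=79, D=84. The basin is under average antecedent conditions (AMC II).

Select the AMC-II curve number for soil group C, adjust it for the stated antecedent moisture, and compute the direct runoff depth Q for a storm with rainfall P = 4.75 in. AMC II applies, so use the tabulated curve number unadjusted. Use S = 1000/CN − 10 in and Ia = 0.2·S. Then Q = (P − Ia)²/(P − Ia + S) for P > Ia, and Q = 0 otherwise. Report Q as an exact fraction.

Q = 1776889/686668 in ≈ 2.588 in

NRCS table: residential, 1-acre lots, soil group C → CN(II) = 79
CN(II) = 79; AMC II needs no correction.
S = 1000/79 − 10 = 210/79 in ≈ 2.658 in
Initial abstraction Ia = S/5 = (210/79)/5 = 42/79 ≈ 0.532 in
P − Ia = 4.750 − 0.532 = 1333/316 ≈ 4.218 in (> 0, runoff occurs)
Runoff Q = (P−Ia)²/(P−Ia+S) = (4.218)²/(4.218+2.658) = 1776889/686668 ≈ 2.588 in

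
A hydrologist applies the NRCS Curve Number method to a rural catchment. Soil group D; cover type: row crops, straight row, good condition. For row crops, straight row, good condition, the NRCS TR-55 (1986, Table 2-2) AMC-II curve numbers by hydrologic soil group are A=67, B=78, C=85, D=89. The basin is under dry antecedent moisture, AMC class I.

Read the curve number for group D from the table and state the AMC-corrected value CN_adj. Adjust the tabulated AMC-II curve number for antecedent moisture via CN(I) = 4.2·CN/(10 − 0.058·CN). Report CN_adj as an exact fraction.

CN_adj = 186900/2419 ≈ 77.263

NRCS table: row crops, straight row, good condition, soil group D → CN(II) = 89
Adjust CN=89 to AMC I: 4.2·89/(10 − 0.058·89) → (1869/5) ÷ (2419/500) = 186900/2419 ≈ 77.263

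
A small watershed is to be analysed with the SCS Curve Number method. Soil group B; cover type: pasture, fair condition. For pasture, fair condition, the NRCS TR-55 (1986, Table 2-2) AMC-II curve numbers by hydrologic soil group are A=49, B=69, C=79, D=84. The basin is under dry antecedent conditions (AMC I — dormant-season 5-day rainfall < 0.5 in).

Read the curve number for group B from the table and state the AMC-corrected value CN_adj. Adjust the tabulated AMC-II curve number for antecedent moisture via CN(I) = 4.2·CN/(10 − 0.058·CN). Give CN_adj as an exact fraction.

CN_adj = 144900/2999 ≈ 48.316

NRCS table: pasture, fair condition, soil group B → CN(II) = 69
Dry (AMC I): CN(I) = 4.2·69/(10 − 0.058·69) = (1449/5)/(2999/500) = 144900/2999 ≈ 48.316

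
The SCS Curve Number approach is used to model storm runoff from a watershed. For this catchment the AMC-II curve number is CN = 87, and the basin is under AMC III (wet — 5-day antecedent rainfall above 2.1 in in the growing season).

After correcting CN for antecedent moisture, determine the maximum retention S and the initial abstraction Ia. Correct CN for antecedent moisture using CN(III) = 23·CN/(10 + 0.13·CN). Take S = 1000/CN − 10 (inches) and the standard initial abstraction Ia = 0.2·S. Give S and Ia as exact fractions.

Adjust CN=87 to AMC III: 23·87/(10 + 0.13·87) → 2001 ÷ (2131/100) = 200100/2131 ≈ 93.900
Retention S: 1000/CN − 10 with CN=93.900 → S = 1300/2001 ≈ 0.650 in
Initial abstraction Ia = S/5 = (1300/2001)/5 = 260/2001 ≈ 0.130 in

S = 1300/2001 in ≈ 0.650 in; Ia = 260/2001 in ≈ 0.130 in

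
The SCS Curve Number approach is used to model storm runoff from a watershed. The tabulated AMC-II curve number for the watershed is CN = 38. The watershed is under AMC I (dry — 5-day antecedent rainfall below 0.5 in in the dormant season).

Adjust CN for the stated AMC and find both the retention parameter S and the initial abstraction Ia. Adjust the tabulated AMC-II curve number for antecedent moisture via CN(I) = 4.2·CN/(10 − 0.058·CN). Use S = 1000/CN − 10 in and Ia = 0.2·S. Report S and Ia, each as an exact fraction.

Adjust CN=38 to AMC I: 4.2·38/(10 − 0.058·38) → (798/5) ÷ (1949/250) = 39900/1949 ≈ 20.472
Retention S: 1000/CN − 10 with CN=20.472 → S = 15500/399 ≈ 38.847 in
Ia = 0.2S: 0.2·38.847 = 7.769 in (exactly 3100/399)

S = 15500/399 in ≈ 38.847 in; Ia = 3100/399 in ≈ 7.769 in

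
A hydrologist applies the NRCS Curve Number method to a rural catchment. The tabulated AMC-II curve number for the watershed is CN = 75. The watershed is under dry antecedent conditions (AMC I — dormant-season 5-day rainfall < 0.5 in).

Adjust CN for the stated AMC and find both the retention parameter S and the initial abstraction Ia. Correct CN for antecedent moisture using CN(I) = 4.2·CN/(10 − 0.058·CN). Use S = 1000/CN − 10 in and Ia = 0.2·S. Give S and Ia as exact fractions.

Dry (AMC I): CN(I) = 4.2·75/(10 − 0.058·75) = 315/(113/20) = 6300/113 ≈ 55.752
Retention S: 1000/CN − 10 with CN=55.752 → S = 500/63 ≈ 7.937 in
Ia = 0.2·(500/63) = 100/63 in ≈ 1.587 in

S = 500/63 in ≈ 7.937 in; Ia = 100/63 in ≈ 1.587 in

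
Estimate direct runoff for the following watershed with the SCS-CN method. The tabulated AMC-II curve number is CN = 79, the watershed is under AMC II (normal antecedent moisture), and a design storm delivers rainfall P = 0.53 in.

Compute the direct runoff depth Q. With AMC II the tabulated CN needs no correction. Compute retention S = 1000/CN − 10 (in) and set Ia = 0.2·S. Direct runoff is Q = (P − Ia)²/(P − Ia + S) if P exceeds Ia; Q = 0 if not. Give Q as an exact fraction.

Q = 0 in ≈ 0.000 in

AMC II — tabulated CN = 79 applies directly.
Retention S: 1000/CN − 10 with CN=79.000 → S = 210/79 ≈ 2.658 in
Ia = 0.2·(210/79) = 42/79 in ≈ 0.532 in
P = 0.530 ≤ Ia = 0.532 in: entire storm abstracted, Q = 0.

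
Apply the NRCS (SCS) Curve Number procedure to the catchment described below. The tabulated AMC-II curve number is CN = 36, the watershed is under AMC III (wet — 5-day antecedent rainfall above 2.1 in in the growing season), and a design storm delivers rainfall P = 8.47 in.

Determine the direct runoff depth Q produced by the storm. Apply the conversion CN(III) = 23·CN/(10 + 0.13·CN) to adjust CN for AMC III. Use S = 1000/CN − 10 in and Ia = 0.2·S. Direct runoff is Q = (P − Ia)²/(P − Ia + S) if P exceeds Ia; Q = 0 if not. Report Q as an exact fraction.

Q = 20543202241/6278910300 in ≈ 3.272 in

CN(III) from CN(II)=36: (23·36)/(10 + 0.13·36) = 20700/367 ≈ 56.403
S = 1000/(20700/367) − 10 = 1600/207 in ≈ 7.729 in
Ia = 0.2S: 0.2·7.729 = 1.546 in (exactly 320/207)
P − Ia = 8.470 − 1.546 = 143329/20700 ≈ 6.924 in (> 0, runoff occurs)
Runoff Q = (P−Ia)²/(P−Ia+S) = (6.924)²/(6.924+7.729) = 20543202241/6278910300 ≈ 3.272 in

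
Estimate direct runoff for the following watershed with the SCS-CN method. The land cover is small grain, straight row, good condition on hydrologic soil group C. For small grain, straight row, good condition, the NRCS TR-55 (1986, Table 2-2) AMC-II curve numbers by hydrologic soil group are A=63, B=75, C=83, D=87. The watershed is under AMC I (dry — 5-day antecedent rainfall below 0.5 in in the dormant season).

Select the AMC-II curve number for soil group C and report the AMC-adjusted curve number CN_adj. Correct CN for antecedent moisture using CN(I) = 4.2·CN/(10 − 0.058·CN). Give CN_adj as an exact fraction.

NRCS table: small grain, straight row, good condition, soil group C → CN(II) = 83
Adjust CN=83 to AMC I: 4.2·83/(10 − 0.058·83) → (1743/5) ÷ (2593/500) = 174300/2593 ≈ 67.219

CN_adj = 174300/2593 ≈ 67.219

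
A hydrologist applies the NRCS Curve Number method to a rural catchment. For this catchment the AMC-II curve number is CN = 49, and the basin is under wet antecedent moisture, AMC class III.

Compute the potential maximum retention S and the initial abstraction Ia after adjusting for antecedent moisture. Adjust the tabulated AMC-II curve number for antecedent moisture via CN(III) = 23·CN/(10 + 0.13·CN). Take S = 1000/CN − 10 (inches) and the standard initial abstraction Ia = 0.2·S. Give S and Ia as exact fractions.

S = 5100/1127 in ≈ 4.525 in; Ia = 1020/1127 in ≈ 0.905 in

Wet (AMC III): CN(III) = 23·49/(10 + 0.13·49) = 1127/(1637/100) = 112700/1637 ≈ 68.845
S = 1000/(112700/1637) − 10 = 5100/1127 in ≈ 4.525 in
Initial abstraction Ia = S/5 = (5100/1127)/5 = 1020/1127 ≈ 0.905 in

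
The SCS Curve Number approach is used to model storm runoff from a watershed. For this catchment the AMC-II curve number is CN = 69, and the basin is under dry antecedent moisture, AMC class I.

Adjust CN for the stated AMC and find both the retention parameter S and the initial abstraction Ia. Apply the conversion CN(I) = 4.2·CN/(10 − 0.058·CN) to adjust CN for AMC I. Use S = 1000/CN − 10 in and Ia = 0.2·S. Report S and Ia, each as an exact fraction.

S = 15500/1449 in ≈ 10.697 in; Ia = 3100/1449 in ≈ 2.139 in

Dry (AMC I): CN(I) = 4.2·69/(10 − 0.058·69) = (1449/5)/(2999/500) = 144900/2999 ≈ 48.316
Retention S: 1000/CN − 10 with CN=48.316 → S = 15500/1449 ≈ 10.697 in
Ia = 0.2·(15500/1449) = 3100/1449 in ≈ 2.139 in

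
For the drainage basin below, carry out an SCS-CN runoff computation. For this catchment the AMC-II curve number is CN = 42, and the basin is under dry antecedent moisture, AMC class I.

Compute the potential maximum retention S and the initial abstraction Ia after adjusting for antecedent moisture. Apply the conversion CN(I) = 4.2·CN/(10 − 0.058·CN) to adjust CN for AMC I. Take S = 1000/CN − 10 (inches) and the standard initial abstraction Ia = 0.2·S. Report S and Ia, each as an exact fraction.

S = 14500/441 in ≈ 32.880 in; Ia = 2900/441 in ≈ 6.576 in

Adjust CN=42 to AMC I: 4.2·42/(10 − 0.058·42) → (882/5) ÷ (1891/250) = 44100/1891 ≈ 23.321
Max retention: S = 1000/(44100/1891) − 10 = 14500/441 in (≈ 32.880 in)
Initial abstraction Ia = S/5 = (14500/441)/5 = 2900/441 ≈ 6.576 in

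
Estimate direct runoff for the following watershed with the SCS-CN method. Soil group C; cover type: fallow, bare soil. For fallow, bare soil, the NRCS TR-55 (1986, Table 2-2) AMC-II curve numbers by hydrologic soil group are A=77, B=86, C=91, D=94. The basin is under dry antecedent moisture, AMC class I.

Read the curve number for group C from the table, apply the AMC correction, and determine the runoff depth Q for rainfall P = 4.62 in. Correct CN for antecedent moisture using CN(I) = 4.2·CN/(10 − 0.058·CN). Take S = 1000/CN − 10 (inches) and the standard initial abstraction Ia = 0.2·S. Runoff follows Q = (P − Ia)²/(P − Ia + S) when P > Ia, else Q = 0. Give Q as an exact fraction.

NRCS table: fallow, bare soil, soil group C → CN(II) = 91
Adjust CN=91 to AMC I: 4.2·91/(10 − 0.058·91) → (1911/5) ÷ (2361/500) = 63700/787 ≈ 80.940
Retention S: 1000/CN − 10 with CN=80.940 → S = 1500/637 ≈ 2.355 in
Ia = 0.2S: 0.2·2.355 = 0.471 in (exactly 300/637)
P − Ia = 4.620 − 0.471 = 132147/31850 ≈ 4.149 in (> 0, runoff occurs)
Q: (132147/31850)² ÷ (207147/31850) = 5820943203/2199210650 in (≈ 2.647 in)

Q = 5820943203/2199210650 in ≈ 2.647 in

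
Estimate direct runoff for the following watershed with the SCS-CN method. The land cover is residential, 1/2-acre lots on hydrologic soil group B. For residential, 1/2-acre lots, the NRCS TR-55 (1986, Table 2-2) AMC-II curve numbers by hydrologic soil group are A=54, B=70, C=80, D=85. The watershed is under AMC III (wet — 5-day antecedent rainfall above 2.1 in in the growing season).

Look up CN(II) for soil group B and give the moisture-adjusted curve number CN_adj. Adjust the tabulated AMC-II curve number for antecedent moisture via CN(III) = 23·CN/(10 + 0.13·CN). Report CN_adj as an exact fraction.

NRCS table: residential, 1/2-acre lots, soil group B → CN(II) = 70
Adjust CN=70 to AMC III: 23·70/(10 + 0.13·70) → 1610 ÷ (191/10) = 16100/191 ≈ 84.293

CN_adj = 16100/191 ≈ 84.293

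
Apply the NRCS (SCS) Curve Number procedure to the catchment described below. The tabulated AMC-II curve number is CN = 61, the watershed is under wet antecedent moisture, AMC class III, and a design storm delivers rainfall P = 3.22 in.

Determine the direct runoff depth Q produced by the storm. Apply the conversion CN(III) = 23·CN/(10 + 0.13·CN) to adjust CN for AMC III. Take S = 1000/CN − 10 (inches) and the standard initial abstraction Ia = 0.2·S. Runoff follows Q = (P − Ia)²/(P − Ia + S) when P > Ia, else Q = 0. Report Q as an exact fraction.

Wet (AMC III): CN(III) = 23·61/(10 + 0.13·61) = 1403/(1793/100) = 140300/1793 ≈ 78.249
S = 1000/(140300/1793) − 10 = 3900/1403 in ≈ 2.780 in
Initial abstraction Ia = S/5 = (3900/1403)/5 = 780/1403 ≈ 0.556 in
P − Ia = 3.220 − 0.556 = 186883/70150 ≈ 2.664 in (> 0, runoff occurs)
Runoff Q = (P−Ia)²/(P−Ia+S) = (2.664)²/(2.664+2.780) = 34925255689/26789092450 ≈ 1.304 in

Q = 34925255689/26789092450 in ≈ 1.304 in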